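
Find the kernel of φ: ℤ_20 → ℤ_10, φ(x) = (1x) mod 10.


Kernel = preimage of identity
ker(φ) = {x ∈ ℤ_20 : 1x ≡ 0 (mod 10)}. Since 10 | 20, φ is well-defined. The kernel is the cyclic subgroup ⟨10⟩ of ℤ_20 (order 2), i.e. {0, 10}

ker(φ) = {0, 10}


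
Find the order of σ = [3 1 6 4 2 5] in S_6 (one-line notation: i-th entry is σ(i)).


Cycle decomposition: (1 3 6 5 2)
Cycle lengths: 5
Order = lcm(5) = 5

ord(σ) = 5


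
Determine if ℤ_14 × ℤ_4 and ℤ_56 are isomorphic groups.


Comparing ℤ_14 × ℤ_4 and ℤ_56:
gcd(14,4) = 2 ≠ 1. Max element order in ℤ_14×ℤ_4 is lcm(14,4) = 28 < 56, so it has no element of order 56

No, ℤ_14 × ℤ_4 ≇ ℤ_56


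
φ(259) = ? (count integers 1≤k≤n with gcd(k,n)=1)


Factor n: 259 = 7 × 37
φ(n) = n · ∏(1 - 1/p) over distinct primes p | n
φ(259) = 259 · (1 - 1/7) · (1 - 1/37) = 216

φ(259) = 216


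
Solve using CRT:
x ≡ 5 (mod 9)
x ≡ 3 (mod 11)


m₁ = 9, m₂ = 11, gcd = 1, so CRT applies. M = m₁·m₂ = 99
Let M₁ = M/m₁ = 11, M₂ = M/m₂ = 9
Find y₁ ≡ M₁⁻¹ (mod m₁): 11⁻¹ ≡ 5 (mod 9)
Find y₂ ≡ M₂⁻¹ (mod m₂): 9⁻¹ ≡ 5 (mod 11)
x = a₁·M₁·y₁ + a₂·M₂·y₂ = 5·11·5 + 3·9·5 = 410
Reduce mod 99: x ≡ 14
Check: 14 mod 9 = 5 ✓, 14 mod 11 = 3 ✓

x ≡ 14 (mod 99)


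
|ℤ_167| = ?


ℤ_n has n elements.

|ℤ_167| = 167


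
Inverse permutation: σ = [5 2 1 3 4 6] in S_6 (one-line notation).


To find σ⁻¹, swap domain and range:
σ(1) = 5 → σ⁻¹(5) = 1
σ(2) = 2 → σ⁻¹(2) = 2
σ(3) = 1 → σ⁻¹(1) = 3
σ(4) = 3 → σ⁻¹(3) = 4
σ(5) = 4 → σ⁻¹(4) = 5
σ(6) = 6 → σ⁻¹(6) = 6

σ⁻¹ = [3 2 4 5 1 6]


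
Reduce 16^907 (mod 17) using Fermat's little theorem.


Fermat's little theorem: if p is prime and gcd(a,p)=1, then a^(p-1) ≡ 1 (mod p)
p = 17 is prime, gcd(16,17) = 1
Reduce exponent: 907 mod 16 = 11
So 16^907 ≡ 16^11 (mod 17)
16^11 mod 17 = 16

16^907 ≡ 16 (mod 17)


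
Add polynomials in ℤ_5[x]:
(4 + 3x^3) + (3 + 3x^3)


Add coefficients mod 5:
x^0: 4 + 3 = 2 (mod 5)
x^1: 0 + 0 = 0 (mod 5)
x^2: 0 + 0 = 0 (mod 5)
x^3: 3 + 3 = 1 (mod 5)
Result: 2 + x^3

f + g = 2 + x^3


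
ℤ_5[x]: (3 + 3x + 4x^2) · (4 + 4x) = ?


Expand and collect like terms; reduce coefficients mod 5:
x^0: 3·4 = 12 ≡ 2 (mod 5)
x^1: 3·4 + 3·4 = 24 ≡ 4 (mod 5)
x^2: 3·4 + 4·4 = 28 ≡ 3 (mod 5)
x^3: 4·4 = 16 ≡ 1 (mod 5)
Result: 2 + 4x + 3x^2 + x^3

f · g = 2 + 4x + 3x^2 + x^3


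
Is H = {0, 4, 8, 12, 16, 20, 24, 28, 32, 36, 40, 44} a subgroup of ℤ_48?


Subgroup test for H = {0, 4, 8, 12, 16, 20, 24, 28, 32, 36, 40, 44} in (ℤ_48, +):
(1) 0 ∈ H? Yes
(2) Closure: for all a,b ∈ H, (a+b) mod 48 ∈ H? Yes
(3) Inverses: for all a ∈ H, -a mod 48 ∈ H? Yes

Yes, H is a subgroup of ℤ_48


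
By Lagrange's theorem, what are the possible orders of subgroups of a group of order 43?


Lagrange's theorem: |H| divides |G|
|G| = 43
Divisors of 43: 1, 43

Possible subgroup orders: {1, 43}


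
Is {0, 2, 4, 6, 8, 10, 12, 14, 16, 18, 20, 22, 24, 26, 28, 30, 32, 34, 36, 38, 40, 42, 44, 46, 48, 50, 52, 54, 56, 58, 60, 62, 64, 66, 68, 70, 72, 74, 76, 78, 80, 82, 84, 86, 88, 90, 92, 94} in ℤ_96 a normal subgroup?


H = {0, 2, 4, 6, 8, 10, 12, 14, 16, 18, 20, 22, 24, 26, 28, 30, 32, 34, 36, 38, 40, 42, 44, 46, 48, 50, 52, 54, 56, 58, 60, 62, 64, 66, 68, 70, 72, 74, 76, 78, 80, 82, 84, 86, 88, 90, 92, 94} in ℤ_96
ℤ_96 is abelian; every subgroup of an abelian group is normal

Yes, normal subgroup


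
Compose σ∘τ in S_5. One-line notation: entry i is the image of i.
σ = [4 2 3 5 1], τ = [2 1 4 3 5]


σ∘τ: apply τ first, then σ
1 →τ 2 →σ 2
2 →τ 1 →σ 4
3 →τ 4 →σ 5
4 →τ 3 →σ 3
5 →τ 5 →σ 1

σ∘τ = [2 4 5 3 1]


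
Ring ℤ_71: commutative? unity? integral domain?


ℤ_71 is a commutative ring with unity 1; 71 is prime, so ℤ_71 is a field (hence an integral domain)
Commutative: Yes
Integral domain: Yes
Has unity: Yes

ℤ_71: Commutative=Yes, Unity=Yes


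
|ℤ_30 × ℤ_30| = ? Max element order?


|ℤ_30 × ℤ_30| = 30 × 30 = 900
Max element order = lcm(30,30) = 30
Cyclic? No (gcd=30)

|ℤ_30×ℤ_30| = 900, max element order = 30


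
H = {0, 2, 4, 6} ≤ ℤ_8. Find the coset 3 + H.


3 + H = {3 + h (mod 8) : h ∈ H}
3+0=3, 3+2=5, 3+4=7, 3+6=1
3 + H = {1, 3, 5, 7} = 1 + H

3 + H = {1, 3, 5, 7}


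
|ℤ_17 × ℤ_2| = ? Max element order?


|ℤ_17 × ℤ_2| = 17 × 2 = 34
Max element order = lcm(17,2) = 34
Cyclic? Yes (gcd=1)

|ℤ_17×ℤ_2| = 34, max element order = 34


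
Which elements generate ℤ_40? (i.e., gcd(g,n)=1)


g generates ℤ_n iff gcd(g,n) = 1
Prime factors of 40: 2, 5
Generators are g ∈ {1,...,39} not divisible by any of these primes.
Generators: {1, 3, 7, 9, 11, 13, 17, 19, 21, 23, 27, 29, 31, 33, 37, 39}
Number of generators = φ(40) = 16

Generators of ℤ_40 = {1, 3, 7, 9, 11, 13, 17, 19, 21, 23, 27, 29, 31, 33, 37, 39}


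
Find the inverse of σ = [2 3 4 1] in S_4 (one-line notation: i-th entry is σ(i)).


To find σ⁻¹, swap domain and range:
σ(1) = 2 → σ⁻¹(2) = 1
σ(2) = 3 → σ⁻¹(3) = 2
σ(3) = 4 → σ⁻¹(4) = 3
σ(4) = 1 → σ⁻¹(1) = 4

σ⁻¹ = [4 1 2 3]


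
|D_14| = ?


|D_n| = 2n (n rotations and n reflections)
|D_14| = 2×14 = 28

|D_14| = 28


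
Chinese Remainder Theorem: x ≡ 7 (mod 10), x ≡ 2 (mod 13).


m₁ = 10, m₂ = 13, gcd = 1, so CRT applies. M = m₁·m₂ = 130
Let M₁ = M/m₁ = 13, M₂ = M/m₂ = 10
Find y₁ ≡ M₁⁻¹ (mod m₁): 13⁻¹ ≡ 7 (mod 10)
Find y₂ ≡ M₂⁻¹ (mod m₂): 10⁻¹ ≡ 4 (mod 13)
x = a₁·M₁·y₁ + a₂·M₂·y₂ = 7·13·7 + 2·10·4 = 717
Reduce mod 130: x ≡ 67
Check: 67 mod 10 = 7 ✓, 67 mod 13 = 2 ✓

x ≡ 67 (mod 130)


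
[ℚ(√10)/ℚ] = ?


√10 has minimal polynomial x² - 10 (irreducible over ℚ since 10 is squarefree)

[ℚ(√10)/ℚ] = 2


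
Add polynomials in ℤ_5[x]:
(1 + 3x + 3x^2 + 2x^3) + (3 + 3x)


Add coefficients mod 5:
x^0: 1 + 3 = 4 (mod 5)
x^1: 3 + 3 = 1 (mod 5)
x^2: 3 + 0 = 3 (mod 5)
x^3: 2 + 0 = 2 (mod 5)
Result: 4 + x + 3x^2 + 2x^3

f + g = 4 + x + 3x^2 + 2x^3


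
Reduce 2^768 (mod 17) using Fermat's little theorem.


Fermat's little theorem: if p is prime and gcd(a,p)=1, then a^(p-1) ≡ 1 (mod p)
p = 17 is prime, gcd(2,17) = 1
Reduce exponent: 768 mod 16 = 0
So 2^768 ≡ 2^0 (mod 17)
2^0 = 1

2^768 ≡ 1 (mod 17)


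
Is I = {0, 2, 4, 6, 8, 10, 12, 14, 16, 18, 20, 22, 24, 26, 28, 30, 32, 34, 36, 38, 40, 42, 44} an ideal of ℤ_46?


Check ideal conditions for I = {0, 2, 4, 6, 8, 10, 12, 14, 16, 18, 20, 22, 24, 26, 28, 30, 32, 34, 36, 38, 40, 42, 44} in ℤ_46:
(1) I is an additive subgroup? Yes
(2) For r ∈ ℤ_46 and a ∈ I: r·a ∈ I? Yes

Yes, I is an ideal of ℤ_46


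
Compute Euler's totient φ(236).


Factor n: 236 = 2^2 × 59
φ(n) = n · ∏(1 - 1/p) over distinct primes p | n
φ(236) = 236 · (1 - 1/2) · (1 - 1/59) = 116

φ(236) = 116


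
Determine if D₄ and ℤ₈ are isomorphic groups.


Comparing D₄ and ℤ₈:
D₄ is non-abelian, ℤ₈ is abelian

No, D₄ ≇ ℤ₈


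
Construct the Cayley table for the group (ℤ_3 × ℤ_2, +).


Elements: {(0,0), (0,1), (1,0), (1,1), (2,0), (2,1)}
Operation: componentwise addition mod (3, 2)
Entry (a, b) = ((a₁+b₁) mod 3, (a₂+b₂) mod 2)

Cayley table:
      | (0,0) | (0,1) | (1,0) | (1,1) | (2,0) | (2,1)
(0,0) | (0,0) | (0,1) | (1,0) | (1,1) | (2,0) | (2,1)
(0,1) | (0,1) | (0,0) | (1,1) | (1,0) | (2,1) | (2,0)
(1,0) | (1,0) | (1,1) | (2,0) | (2,1) | (0,0) | (0,1)
(1,1) | (1,1) | (1,0) | (2,1) | (2,0) | (0,1) | (0,0)
(2,0) | (2,0) | (2,1) | (0,0) | (0,1) | (1,0) | (1,1)
(2,1) | (2,1) | (2,0) | (0,1) | (0,0) | (1,1) | (1,0)


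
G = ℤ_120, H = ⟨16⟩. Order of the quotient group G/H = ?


|⟨16⟩| = n / gcd(16, 120) = 120 / 8 = 15
H is normal (ℤ_120 is abelian).
|G/H| = |G| / |H| = 120 / 15 = 8

|G/H| = 8


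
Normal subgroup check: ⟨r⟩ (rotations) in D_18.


H = ⟨r⟩ (rotations) in D_18
The rotation subgroup ⟨r⟩ has index 2 in D_18, so it is normal

Yes, normal subgroup


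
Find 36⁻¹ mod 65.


Use the extended Euclidean algorithm to write 1 = 36·s + 65·t; then s mod 65 is the inverse.
Euclidean algorithm:
  36 = 0·65 + 36
  65 = 1·36 + 29
  36 = 1·29 + 7
  29 = 4·7 + 1
  7 = 7·1 + 0
gcd(36,65) = 1
Back-substitution gives: 36·(-9) + 65·(5) = 1
So 36⁻¹ ≡ -9 ≡ 56 (mod 65)
Check: 36 × 56 = 2016 ≡ 1 (mod 65) ✓

36⁻¹ ≡ 56 (mod 65)


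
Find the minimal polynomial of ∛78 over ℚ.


∛78 satisfies x³ - 78 = 0, irreducible over ℚ (no rational root; 78 is not a perfect cube)

Minimal polynomial: x³ - 78


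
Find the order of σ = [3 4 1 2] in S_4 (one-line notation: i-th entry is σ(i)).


Cycle decomposition: (1 3) (2 4)
Cycle lengths: 2, 2
Order = lcm(2, 2) = 2

ord(σ) = 2


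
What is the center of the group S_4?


Z(G) = {g ∈ G | gx = xg for all x ∈ G}
S_n is non-abelian for n ≥ 3; Z(S_4) is trivial

Z(S_4) = {e}


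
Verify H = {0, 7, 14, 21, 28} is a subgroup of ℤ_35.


Subgroup test for H = {0, 7, 14, 21, 28} in (ℤ_35, +):
(1) 0 ∈ H? Yes
(2) Closure: for all a,b ∈ H, (a+b) mod 35 ∈ H? Yes
(3) Inverses: for all a ∈ H, -a mod 35 ∈ H? Yes

Yes, H is a subgroup of ℤ_35


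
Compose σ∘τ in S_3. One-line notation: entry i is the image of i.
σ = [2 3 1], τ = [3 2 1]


σ∘τ: apply τ first, then σ
1 →τ 3 →σ 1
2 →τ 2 →σ 3
3 →τ 1 →σ 2

σ∘τ = [1 3 2]


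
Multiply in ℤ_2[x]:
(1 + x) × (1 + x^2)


Expand and collect like terms; reduce coefficients mod 2:
x^0: 1·1 = 1 ≡ 1 (mod 2)
x^1: 1·0 + 1·1 = 1 ≡ 1 (mod 2)
x^2: 1·1 + 1·0 = 1 ≡ 1 (mod 2)
x^3: 1·1 = 1 ≡ 1 (mod 2)
Result: 1 + x + x^2 + x^3

f · g = 1 + x + x^2 + x^3


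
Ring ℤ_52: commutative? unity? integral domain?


ℤ_52 is a commutative ring with unity 1; 52 = 2×26 is composite, so 2·26 ≡ 0 gives zero divisors (not an integral domain)
Commutative: Yes
Integral domain: No
Has unity: Yes

ℤ_52: Commutative=Yes, Unity=Yes


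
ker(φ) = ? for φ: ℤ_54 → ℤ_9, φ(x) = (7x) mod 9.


Kernel = preimage of identity
ker(φ) = {x ∈ ℤ_54 : 7x ≡ 0 (mod 9)}. Since 9 | 54, φ is well-defined. The kernel is the cyclic subgroup ⟨9⟩ of ℤ_54 (order 6), i.e. {0, 9, 18, 27, 36, 45}

ker(φ) = {0, 9, 18, 27, 36, 45}


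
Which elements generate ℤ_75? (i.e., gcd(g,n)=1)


g generates ℤ_n iff gcd(g,n) = 1
Prime factors of 75: 3, 5
Generators are g ∈ {1,...,74} not divisible by any of these primes.
Generators: {1, 2, 4, 7, 8, 11, 13, 14, 16, 17, 19, 22, 23, 26, 28, 29, 31, 32, 34, 37, 38, 41, 43, 44, 46, 47, 49, 52, 53, 56, 58, 59, 61, 62, 64, 67, 68, 71, 73, 74}
Number of generators = φ(75) = 40

Generators of ℤ_75 = {1, 2, 4, 7, 8, 11, 13, 14, 16, 17, 19, 22, 23, 26, 28, 29, 31, 32, 34, 37, 38, 41, 43, 44, 46, 47, 49, 52, 53, 56, 58, 59, 61, 62, 64, 67, 68, 71, 73, 74}


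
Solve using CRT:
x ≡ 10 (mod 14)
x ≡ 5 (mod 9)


m₁ = 14, m₂ = 9, gcd = 1, so CRT applies. M = m₁·m₂ = 126
Let M₁ = M/m₁ = 9, M₂ = M/m₂ = 14
Find y₁ ≡ M₁⁻¹ (mod m₁): 9⁻¹ ≡ 11 (mod 14)
Find y₂ ≡ M₂⁻¹ (mod m₂): 14⁻¹ ≡ 2 (mod 9)
x = a₁·M₁·y₁ + a₂·M₂·y₂ = 10·9·11 + 5·14·2 = 1130
Reduce mod 126: x ≡ 122
Check: 122 mod 14 = 10 ✓, 122 mod 9 = 5 ✓

x ≡ 122 (mod 126)


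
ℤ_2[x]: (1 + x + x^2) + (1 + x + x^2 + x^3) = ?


Add coefficients mod 2:
x^0: 1 + 1 = 0 (mod 2)
x^1: 1 + 1 = 0 (mod 2)
x^2: 1 + 1 = 0 (mod 2)
x^3: 0 + 1 = 1 (mod 2)
Result: x^3

f + g = x^3


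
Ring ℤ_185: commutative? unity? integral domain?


ℤ_185 is a commutative ring with unity 1; 185 = 5×37 is composite, so 5·37 ≡ 0 gives zero divisors (not an integral domain)
Commutative: Yes
Integral domain: No
Has unity: Yes

ℤ_185: Commutative=Yes, Unity=Yes


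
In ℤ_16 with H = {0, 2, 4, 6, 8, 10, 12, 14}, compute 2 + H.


2 + H = {2 + h (mod 16) : h ∈ H}
2+0=2, 2+2=4, 2+4=6, 2+6=8, 2+8=10, 2+10=12, 2+12=14, 2+14=0
2 + H = {0, 2, 4, 6, 8, 10, 12, 14} = 0 + H

2 + H = {0, 2, 4, 6, 8, 10, 12, 14}


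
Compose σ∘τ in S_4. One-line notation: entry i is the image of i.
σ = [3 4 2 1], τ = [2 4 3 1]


σ∘τ: apply τ first, then σ
1 →τ 2 →σ 4
2 →τ 4 →σ 1
3 →τ 3 →σ 2
4 →τ 1 →σ 3

σ∘τ = [4 1 2 3]


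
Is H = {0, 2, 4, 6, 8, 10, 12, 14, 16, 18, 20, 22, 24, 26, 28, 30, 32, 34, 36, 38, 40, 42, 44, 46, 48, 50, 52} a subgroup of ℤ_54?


Subgroup test for H = {0, 2, 4, 6, 8, 10, 12, 14, 16, 18, 20, 22, 24, 26, 28, 30, 32, 34, 36, 38, 40, 42, 44, 46, 48, 50, 52} in (ℤ_54, +):
(1) 0 ∈ H? Yes
(2) Closure: for all a,b ∈ H, (a+b) mod 54 ∈ H? Yes
(3) Inverses: for all a ∈ H, -a mod 54 ∈ H? Yes

Yes, H is a subgroup of ℤ_54


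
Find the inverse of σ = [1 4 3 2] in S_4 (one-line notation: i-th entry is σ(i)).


To find σ⁻¹, swap domain and range:
σ(1) = 1 → σ⁻¹(1) = 1
σ(2) = 4 → σ⁻¹(4) = 2
σ(3) = 3 → σ⁻¹(3) = 3
σ(4) = 2 → σ⁻¹(2) = 4

σ⁻¹ = [1 4 3 2]


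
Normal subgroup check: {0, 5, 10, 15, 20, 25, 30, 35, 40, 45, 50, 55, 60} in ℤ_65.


H = {0, 5, 10, 15, 20, 25, 30, 35, 40, 45, 50, 55, 60} in ℤ_65
ℤ_65 is abelian; every subgroup of an abelian group is normal

Yes, normal subgroup


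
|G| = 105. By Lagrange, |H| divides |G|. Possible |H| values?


Lagrange's theorem: |H| divides |G|
|G| = 105
Divisors of 105: 1, 3, 5, 7, 15, 21, 35, 105

Possible subgroup orders: {1, 3, 5, 7, 15, 21, 35, 105}


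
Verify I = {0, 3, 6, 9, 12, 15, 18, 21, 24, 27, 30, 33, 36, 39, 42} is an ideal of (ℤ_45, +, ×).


Check ideal conditions for I = {0, 3, 6, 9, 12, 15, 18, 21, 24, 27, 30, 33, 36, 39, 42} in ℤ_45:
(1) I is an additive subgroup? Yes
(2) For r ∈ ℤ_45 and a ∈ I: r·a ∈ I? Yes

Yes, I is an ideal of ℤ_45


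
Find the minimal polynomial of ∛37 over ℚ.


∛37 satisfies x³ - 37 = 0, irreducible over ℚ (no rational root; 37 is not a perfect cube)

Minimal polynomial: x³ - 37


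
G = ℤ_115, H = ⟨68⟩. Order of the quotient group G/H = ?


|⟨68⟩| = n / gcd(68, 115) = 115 / 1 = 115
H is normal (ℤ_115 is abelian).
|G/H| = |G| / |H| = 115 / 115 = 1

|G/H| = 1


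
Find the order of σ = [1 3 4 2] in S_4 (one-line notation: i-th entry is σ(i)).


Cycle decomposition: (2 3 4)
Cycle lengths: 3
Order = lcm(3) = 3

ord(σ) = 3


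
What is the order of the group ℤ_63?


ℤ_n has n elements.

|ℤ_63| = 63


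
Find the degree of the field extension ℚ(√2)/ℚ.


√2 has minimal polynomial x² - 2 (irreducible over ℚ since 2 is squarefree)

[ℚ(√2)/ℚ] = 2


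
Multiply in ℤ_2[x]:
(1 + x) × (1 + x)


Expand and collect like terms; reduce coefficients mod 2:
x^0: 1·1 = 1 ≡ 1 (mod 2)
x^1: 1·1 + 1·1 = 2 ≡ 0 (mod 2)
x^2: 1·1 = 1 ≡ 1 (mod 2)
Result: 1 + x^2

f · g = 1 + x^2


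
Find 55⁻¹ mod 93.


Use the extended Euclidean algorithm to write 1 = 55·s + 93·t; then s mod 93 is the inverse.
Euclidean algorithm:
  55 = 0·93 + 55
  93 = 1·55 + 38
  55 = 1·38 + 17
  38 = 2·17 + 4
  17 = 4·4 + 1
  4 = 4·1 + 0
gcd(55,93) = 1
Back-substitution gives: 55·(22) + 93·(-13) = 1
So 55⁻¹ ≡ 22 ≡ 22 (mod 93)
Check: 55 × 22 = 1210 ≡ 1 (mod 93) ✓

55⁻¹ ≡ 22 (mod 93)


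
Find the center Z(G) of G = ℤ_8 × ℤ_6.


Z(G) = {g ∈ G | gx = xg for all x ∈ G}
Direct product of abelian groups is abelian, so Z(G) = G

Z(ℤ_8 × ℤ_6) = ℤ_8 × ℤ_6


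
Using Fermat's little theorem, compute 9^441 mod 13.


Fermat's little theorem: if p is prime and gcd(a,p)=1, then a^(p-1) ≡ 1 (mod p)
p = 13 is prime, gcd(9,13) = 1
Reduce exponent: 441 mod 12 = 9
So 9^441 ≡ 9^9 (mod 13)
9^9 mod 13 = 1

9^441 ≡ 1 (mod 13)


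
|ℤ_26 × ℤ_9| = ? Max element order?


|ℤ_26 × ℤ_9| = 26 × 9 = 234
Max element order = lcm(26,9) = 234
Cyclic? Yes (gcd=1)

|ℤ_26×ℤ_9| = 234, max element order = 234


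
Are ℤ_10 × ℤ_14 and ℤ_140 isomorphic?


Comparing ℤ_10 × ℤ_14 and ℤ_140:
gcd(10,14) = 2 ≠ 1. Max element order in ℤ_10×ℤ_14 is lcm(10,14) = 70 < 140, so it has no element of order 140

No, ℤ_10 × ℤ_14 ≇ ℤ_140


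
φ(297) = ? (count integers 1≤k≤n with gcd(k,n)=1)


Factor n: 297 = 3^3 × 11
φ(n) = n · ∏(1 - 1/p) over distinct primes p | n
φ(297) = 297 · (1 - 1/3) · (1 - 1/11) = 180

φ(297) = 180


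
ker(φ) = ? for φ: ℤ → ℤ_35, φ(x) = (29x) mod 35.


Kernel = preimage of identity
ker(φ) = {x ∈ ℤ : 29x ≡ 0 (mod 35)}. gcd(29,35) = 1, so 29x ≡ 0 (mod 35) ⟺ x ≡ 0 (mod 35/1 = 35). Hence ker(φ) = 35ℤ

ker(φ) = 35ℤ


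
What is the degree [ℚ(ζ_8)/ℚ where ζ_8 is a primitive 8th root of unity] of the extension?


[ℚ(ζ_n):ℚ] = deg Φ_n(x) = φ(n). Here φ(8) = 4

[ℚ(ζ_8)/ℚ where ζ_8 is a primitive 8th root of unity] = 4


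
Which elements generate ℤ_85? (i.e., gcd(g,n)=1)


g generates ℤ_n iff gcd(g,n) = 1
Prime factors of 85: 5, 17
Generators are g ∈ {1,...,84} not divisible by any of these primes.
Generators: {1, 2, 3, 4, 6, 7, 8, 9, 11, 12, 13, 14, 16, 18, 19, 21, 22, 23, 24, 26, 27, 28, 29, 31, 32, 33, 36, 37, 38, 39, 41, 42, 43, 44, 46, 47, 48, 49, 52, 53, 54, 56, 57, 58, 59, 61, 62, 63, 64, 66, 67, 69, 71, 72, 73, 74, 76, 77, 78, 79, 81, 82, 83, 84}
Number of generators = φ(85) = 64

Generators of ℤ_85 = {1, 2, 3, 4, 6, 7, 8, 9, 11, 12, 13, 14, 16, 18, 19, 21, 22, 23, 24, 26, 27, 28, 29, 31, 32, 33, 36, 37, 38, 39, 41, 42, 43, 44, 46, 47, 48, 49, 52, 53, 54, 56, 57, 58, 59, 61, 62, 63, 64, 66, 67, 69, 71, 72, 73, 74, 76, 77, 78, 79, 81, 82, 83, 84}


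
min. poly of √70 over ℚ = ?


√70 satisfies x² - 70 = 0, irreducible over ℚ since 70 is squarefree

Minimal polynomial: x² - 70


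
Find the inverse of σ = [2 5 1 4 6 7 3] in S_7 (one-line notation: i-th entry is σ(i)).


To find σ⁻¹, swap domain and range:
σ(1) = 2 → σ⁻¹(2) = 1
σ(2) = 5 → σ⁻¹(5) = 2
σ(3) = 1 → σ⁻¹(1) = 3
σ(4) = 4 → σ⁻¹(4) = 4
σ(5) = 6 → σ⁻¹(6) = 5
σ(6) = 7 → σ⁻¹(7) = 6
σ(7) = 3 → σ⁻¹(3) = 7

σ⁻¹ = [3 1 7 4 2 5 6]


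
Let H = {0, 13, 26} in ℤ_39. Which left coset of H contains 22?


22 + H = {22 + h (mod 39) : h ∈ H}
22+0=22, 22+13=35, 22+26=9
22 + H = {9, 22, 35} = 9 + H

22 + H = {9, 22, 35}


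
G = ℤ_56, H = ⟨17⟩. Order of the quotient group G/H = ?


|⟨17⟩| = n / gcd(17, 56) = 56 / 1 = 56
H is normal (ℤ_56 is abelian).
|G/H| = |G| / |H| = 56 / 56 = 1

|G/H| = 1


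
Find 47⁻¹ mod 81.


Use the extended Euclidean algorithm to write 1 = 47·s + 81·t; then s mod 81 is the inverse.
Euclidean algorithm:
  47 = 0·81 + 47
  81 = 1·47 + 34
  47 = 1·34 + 13
  34 = 2·13 + 8
  13 = 1·8 + 5
  8 = 1·5 + 3
  5 = 1·3 + 2
  3 = 1·2 + 1
  2 = 2·1 + 0
gcd(47,81) = 1
Back-substitution gives: 47·(-31) + 81·(18) = 1
So 47⁻¹ ≡ -31 ≡ 50 (mod 81)
Check: 47 × 50 = 2350 ≡ 1 (mod 81) ✓

47⁻¹ ≡ 50 (mod 81)


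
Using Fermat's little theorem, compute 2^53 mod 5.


Fermat's little theorem: if p is prime and gcd(a,p)=1, then a^(p-1) ≡ 1 (mod p)
p = 5 is prime, gcd(2,5) = 1
Reduce exponent: 53 mod 4 = 1
So 2^53 ≡ 2^1 (mod 5)
2^1 mod 5 = 2

2^53 ≡ 2 (mod 5)


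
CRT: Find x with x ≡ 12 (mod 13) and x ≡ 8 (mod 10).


m₁ = 13, m₂ = 10, gcd = 1, so CRT applies. M = m₁·m₂ = 130
Let M₁ = M/m₁ = 10, M₂ = M/m₂ = 13
Find y₁ ≡ M₁⁻¹ (mod m₁): 10⁻¹ ≡ 4 (mod 13)
Find y₂ ≡ M₂⁻¹ (mod m₂): 13⁻¹ ≡ 7 (mod 10)
x = a₁·M₁·y₁ + a₂·M₂·y₂ = 12·10·4 + 8·13·7 = 1208
Reduce mod 130: x ≡ 38
Check: 38 mod 13 = 12 ✓, 38 mod 10 = 8 ✓

x ≡ 38 (mod 130)


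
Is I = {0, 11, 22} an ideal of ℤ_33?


Check ideal conditions for I = {0, 11, 22} in ℤ_33:
(1) I is an additive subgroup? Yes
(2) For r ∈ ℤ_33 and a ∈ I: r·a ∈ I? Yes

Yes, I is an ideal of ℤ_33


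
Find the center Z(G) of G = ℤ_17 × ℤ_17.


Z(G) = {g ∈ G | gx = xg for all x ∈ G}
Direct product of abelian groups is abelian, so Z(G) = G

Z(ℤ_17 × ℤ_17) = ℤ_17 × ℤ_17


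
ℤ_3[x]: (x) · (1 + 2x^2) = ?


Expand and collect like terms; reduce coefficients mod 3:
x^0: 0·1 = 0 ≡ 0 (mod 3)
x^1: 0·0 + 1·1 = 1 ≡ 1 (mod 3)
x^2: 0·2 + 1·0 = 0 ≡ 0 (mod 3)
x^3: 1·2 = 2 ≡ 2 (mod 3)
Result: x + 2x^3

f · g = x + 2x^3


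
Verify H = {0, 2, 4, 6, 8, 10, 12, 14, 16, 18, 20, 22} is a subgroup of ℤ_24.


Subgroup test for H = {0, 2, 4, 6, 8, 10, 12, 14, 16, 18, 20, 22} in (ℤ_24, +):
(1) 0 ∈ H? Yes
(2) Closure: for all a,b ∈ H, (a+b) mod 24 ∈ H? Yes
(3) Inverses: for all a ∈ H, -a mod 24 ∈ H? Yes

Yes, H is a subgroup of ℤ_24


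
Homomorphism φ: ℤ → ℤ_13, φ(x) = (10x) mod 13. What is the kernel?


Kernel = preimage of identity
ker(φ) = {x ∈ ℤ : 10x ≡ 0 (mod 13)}. gcd(10,13) = 1, so 10x ≡ 0 (mod 13) ⟺ x ≡ 0 (mod 13/1 = 13). Hence ker(φ) = 13ℤ

ker(φ) = 13ℤ


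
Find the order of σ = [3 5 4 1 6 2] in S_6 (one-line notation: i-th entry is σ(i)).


Cycle decomposition: (1 3 4) (2 5 6)
Cycle lengths: 3, 3
Order = lcm(3, 3) = 3

ord(σ) = 3


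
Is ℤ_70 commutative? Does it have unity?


ℤ_70 is a commutative ring with unity 1; 70 = 2×35 is composite, so 2·35 ≡ 0 gives zero divisors (not an integral domain)
Commutative: Yes
Integral domain: No
Has unity: Yes

ℤ_70: Commutative=Yes, Unity=Yes


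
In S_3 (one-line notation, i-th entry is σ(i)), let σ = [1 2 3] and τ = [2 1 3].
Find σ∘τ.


σ∘τ: apply τ first, then σ
1 →τ 2 →σ 2
2 →τ 1 →σ 1
3 →τ 3 →σ 3

σ∘τ = [2 1 3]


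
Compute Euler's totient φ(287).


Factor n: 287 = 7 × 41
φ(n) = n · ∏(1 - 1/p) over distinct primes p | n
φ(287) = 287 · (1 - 1/7) · (1 - 1/41) = 240

φ(287) = 240


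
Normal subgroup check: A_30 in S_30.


H = A_30 in S_30
A_30 has index 2 in S_30, and every subgroup of index 2 is normal

Yes, normal subgroup


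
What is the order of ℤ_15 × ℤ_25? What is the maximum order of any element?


|ℤ_15 × ℤ_25| = 15 × 25 = 375
Max element order = lcm(15,25) = 75
Cyclic? No (gcd=5)

|ℤ_15×ℤ_25| = 375, max element order = 75


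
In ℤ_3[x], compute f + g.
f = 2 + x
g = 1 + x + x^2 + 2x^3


Add coefficients mod 3:
x^0: 2 + 1 = 0 (mod 3)
x^1: 1 + 1 = 2 (mod 3)
x^2: 0 + 1 = 1 (mod 3)
x^3: 0 + 2 = 2 (mod 3)
Result: 2x + x^2 + 2x^3

f + g = 2x + x^2 + 2x^3


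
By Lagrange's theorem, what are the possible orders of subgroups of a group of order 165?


Lagrange's theorem: |H| divides |G|
|G| = 165
Divisors of 165: 1, 3, 5, 11, 15, 33, 55, 165

Possible subgroup orders: {1, 3, 5, 11, 15, 33, 55, 165}


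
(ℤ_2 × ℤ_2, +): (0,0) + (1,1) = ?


Operation: componentwise addition mod (2, 2)
(0,0) + (1,1) = ((a₁+b₁) mod 2, (a₂+b₂) mod 2) with a = (0,0), b = (1,1)

(0,0) + (1,1) = (1,1)


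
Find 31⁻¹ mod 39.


Use the extended Euclidean algorithm to write 1 = 31·s + 39·t; then s mod 39 is the inverse.
Euclidean algorithm:
  31 = 0·39 + 31
  39 = 1·31 + 8
  31 = 3·8 + 7
  8 = 1·7 + 1
  7 = 7·1 + 0
gcd(31,39) = 1
Back-substitution gives: 31·(-5) + 39·(4) = 1
So 31⁻¹ ≡ -5 ≡ 34 (mod 39)
Check: 31 × 34 = 1054 ≡ 1 (mod 39) ✓

31⁻¹ ≡ 34 (mod 39)


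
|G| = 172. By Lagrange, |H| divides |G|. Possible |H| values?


Lagrange's theorem: |H| divides |G|
|G| = 172
Divisors of 172: 1, 2, 4, 43, 86, 172

Possible subgroup orders: {1, 2, 4, 43, 86, 172}


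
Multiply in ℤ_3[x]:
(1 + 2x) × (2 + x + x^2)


Expand and collect like terms; reduce coefficients mod 3:
x^0: 1·2 = 2 ≡ 2 (mod 3)
x^1: 1·1 + 2·2 = 5 ≡ 2 (mod 3)
x^2: 1·1 + 2·1 = 3 ≡ 0 (mod 3)
x^3: 2·1 = 2 ≡ 2 (mod 3)
Result: 2 + 2x + 2x^3

f · g = 2 + 2x + 2x^3


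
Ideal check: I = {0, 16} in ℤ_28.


Check ideal conditions for I = {0, 16} in ℤ_28:
(1) I is an additive subgroup? No
(2) For r ∈ ℤ_28 and a ∈ I: r·a ∈ I? No  [counterexample: r=2, a=16, r·a mod 28 = 4 ∉ I]

No, I is not an ideal of ℤ_28


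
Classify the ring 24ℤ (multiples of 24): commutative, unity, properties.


24ℤ is a commutative ring under +,× but has no multiplicative identity (1 ∉ 24ℤ); it has no zero divisors, but without unity it is not an integral domain
Commutative: Yes
Integral domain: No
Has unity: No

24ℤ (multiples of 24): Commutative=Yes, Unity=No


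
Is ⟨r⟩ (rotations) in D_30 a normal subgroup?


H = ⟨r⟩ (rotations) in D_30
The rotation subgroup ⟨r⟩ has index 2 in D_30, so it is normal

Yes, normal subgroup


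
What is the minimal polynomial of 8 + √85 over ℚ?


Let α = 8 + √85. Then α - 8 = √85, so (α - 8)² = 85, giving α² - 16α - 21 = 0. Degree 2 and α ∉ ℚ, so this is the minimal polynomial.

Minimal polynomial: x² - 16x - 21


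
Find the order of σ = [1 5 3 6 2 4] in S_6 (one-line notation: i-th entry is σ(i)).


Cycle decomposition: (2 5) (4 6)
Cycle lengths: 2, 2
Order = lcm(2, 2) = 2

ord(σ) = 2


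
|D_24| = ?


|D_n| = 2n (n rotations and n reflections)
|D_24| = 2×24 = 48

|D_24| = 48


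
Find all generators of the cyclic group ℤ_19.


g generates ℤ_n iff gcd(g,n) = 1
Prime factors of 19: 19
Generators are g ∈ {1,...,18} not divisible by any of these primes.
Generators: {1, 2, 3, 4, 5, 6, 7, 8, 9, 10, 11, 12, 13, 14, 15, 16, 17, 18}
Number of generators = φ(19) = 18

Generators of ℤ_19 = {1, 2, 3, 4, 5, 6, 7, 8, 9, 10, 11, 12, 13, 14, 15, 16, 17, 18}


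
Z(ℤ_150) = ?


Z(G) = {g ∈ G | gx = xg for all x ∈ G}
ℤ_150 is abelian, so Z(G) = G

Z(ℤ_150) = ℤ_150


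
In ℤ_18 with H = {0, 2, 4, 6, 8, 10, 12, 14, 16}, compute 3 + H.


3 + H = {3 + h (mod 18) : h ∈ H}
3+0=3, 3+2=5, 3+4=7, 3+6=9, 3+8=11, 3+10=13, 3+12=15, 3+14=17, 3+16=1
3 + H = {1, 3, 5, 7, 9, 11, 13, 15, 17} = 1 + H

3 + H = {1, 3, 5, 7, 9, 11, 13, 15, 17}


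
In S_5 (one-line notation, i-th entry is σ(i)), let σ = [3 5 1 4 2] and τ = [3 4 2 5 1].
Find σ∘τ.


σ∘τ: apply τ first, then σ
1 →τ 3 →σ 1
2 →τ 4 →σ 4
3 →τ 2 →σ 5
4 →τ 5 →σ 2
5 →τ 1 →σ 3

σ∘τ = [1 4 5 2 3]


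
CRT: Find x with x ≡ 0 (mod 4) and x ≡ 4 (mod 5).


m₁ = 4, m₂ = 5, gcd = 1, so CRT applies. M = m₁·m₂ = 20
Let M₁ = M/m₁ = 5, M₂ = M/m₂ = 4
Find y₁ ≡ M₁⁻¹ (mod m₁): 5⁻¹ ≡ 1 (mod 4)
Find y₂ ≡ M₂⁻¹ (mod m₂): 4⁻¹ ≡ 4 (mod 5)
x = a₁·M₁·y₁ + a₂·M₂·y₂ = 0·5·1 + 4·4·4 = 64
Reduce mod 20: x ≡ 4
Check: 4 mod 4 = 0 ✓, 4 mod 5 = 4 ✓

x ≡ 4 (mod 20)


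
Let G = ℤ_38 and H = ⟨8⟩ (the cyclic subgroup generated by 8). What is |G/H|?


|⟨8⟩| = n / gcd(8, 38) = 38 / 2 = 19
H is normal (ℤ_38 is abelian).
|G/H| = |G| / |H| = 38 / 19 = 2

|G/H| = 2


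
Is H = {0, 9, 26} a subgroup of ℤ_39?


Subgroup test for H = {0, 9, 26} in (ℤ_39, +):
(1) 0 ∈ H? Yes
(2) Closure: for all a,b ∈ H, (a+b) mod 39 ∈ H? No  [counterexample: 9 + 9 = 18 ∉ H]
(3) Inverses: for all a ∈ H, -a mod 39 ∈ H? No

No, H is not a subgroup of ℤ_39


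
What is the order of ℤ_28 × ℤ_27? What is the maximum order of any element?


|ℤ_28 × ℤ_27| = 28 × 27 = 756
Max element order = lcm(28,27) = 756
Cyclic? Yes (gcd=1)

|ℤ_28×ℤ_27| = 756, max element order = 756


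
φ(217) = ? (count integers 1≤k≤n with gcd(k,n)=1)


Factor n: 217 = 7 × 31
φ(n) = n · ∏(1 - 1/p) over distinct primes p | n
φ(217) = 217 · (1 - 1/7) · (1 - 1/31) = 180

φ(217) = 180


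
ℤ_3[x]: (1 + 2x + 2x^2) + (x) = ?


Add coefficients mod 3:
x^0: 1 + 0 = 1 (mod 3)
x^1: 2 + 1 = 0 (mod 3)
x^2: 2 + 0 = 2 (mod 3)
Result: 1 + 2x^2

f + g = 1 + 2x^2


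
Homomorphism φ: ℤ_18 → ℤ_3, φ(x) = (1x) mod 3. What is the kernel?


Kernel = preimage of identity
ker(φ) = {x ∈ ℤ_18 : 1x ≡ 0 (mod 3)}. Since 3 | 18, φ is well-defined. The kernel is the cyclic subgroup ⟨3⟩ of ℤ_18 (order 6), i.e. {0, 3, 6, 9, 12, 15}

ker(φ) = {0, 3, 6, 9, 12, 15}


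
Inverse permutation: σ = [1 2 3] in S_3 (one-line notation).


To find σ⁻¹, swap domain and range:
σ(1) = 1 → σ⁻¹(1) = 1
σ(2) = 2 → σ⁻¹(2) = 2
σ(3) = 3 → σ⁻¹(3) = 3

σ⁻¹ = [1 2 3]


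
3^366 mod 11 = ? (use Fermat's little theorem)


Fermat's little theorem: if p is prime and gcd(a,p)=1, then a^(p-1) ≡ 1 (mod p)
p = 11 is prime, gcd(3,11) = 1
Reduce exponent: 366 mod 10 = 6
So 3^366 ≡ 3^6 (mod 11)
3^6 mod 11 = 3

3^366 ≡ 3 (mod 11)


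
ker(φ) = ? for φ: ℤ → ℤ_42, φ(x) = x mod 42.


Kernel = preimage of identity
ker(φ) = {x ∈ ℤ : x ≡ 0 (mod 42)} = 42ℤ = {0, ±42, ±84, ...}

ker(φ) = 42ℤ


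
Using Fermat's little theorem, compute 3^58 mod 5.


Fermat's little theorem: if p is prime and gcd(a,p)=1, then a^(p-1) ≡ 1 (mod p)
p = 5 is prime, gcd(3,5) = 1
Reduce exponent: 58 mod 4 = 2
So 3^58 ≡ 3^2 (mod 5)
3^2 mod 5 = 4

3^58 ≡ 4 (mod 5)


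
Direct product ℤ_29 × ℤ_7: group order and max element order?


|ℤ_29 × ℤ_7| = 29 × 7 = 203
Max element order = lcm(29,7) = 203
Cyclic? Yes (gcd=1)

|ℤ_29×ℤ_7| = 203, max element order = 203


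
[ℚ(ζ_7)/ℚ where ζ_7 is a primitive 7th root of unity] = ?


[ℚ(ζ_n):ℚ] = deg Φ_n(x) = φ(n). Here φ(7) = 6

[ℚ(ζ_7)/ℚ where ζ_7 is a primitive 7th root of unity] = 6


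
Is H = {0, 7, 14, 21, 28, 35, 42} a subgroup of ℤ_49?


Subgroup test for H = {0, 7, 14, 21, 28, 35, 42} in (ℤ_49, +):
(1) 0 ∈ H? Yes
(2) Closure: for all a,b ∈ H, (a+b) mod 49 ∈ H? Yes
(3) Inverses: for all a ∈ H, -a mod 49 ∈ H? Yes

Yes, H is a subgroup of ℤ_49


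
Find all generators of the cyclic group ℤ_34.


g generates ℤ_n iff gcd(g,n) = 1
Prime factors of 34: 2, 17
Generators are g ∈ {1,...,33} not divisible by any of these primes.
Generators: {1, 3, 5, 7, 9, 11, 13, 15, 19, 21, 23, 25, 27, 29, 31, 33}
Number of generators = φ(34) = 16

Generators of ℤ_34 = {1, 3, 5, 7, 9, 11, 13, 15, 19, 21, 23, 25, 27, 29, 31, 33}


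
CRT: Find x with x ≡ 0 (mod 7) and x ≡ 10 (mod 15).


m₁ = 7, m₂ = 15, gcd = 1, so CRT applies. M = m₁·m₂ = 105
Let M₁ = M/m₁ = 15, M₂ = M/m₂ = 7
Find y₁ ≡ M₁⁻¹ (mod m₁): 15⁻¹ ≡ 1 (mod 7)
Find y₂ ≡ M₂⁻¹ (mod m₂): 7⁻¹ ≡ 13 (mod 15)
x = a₁·M₁·y₁ + a₂·M₂·y₂ = 0·15·1 + 10·7·13 = 910
Reduce mod 105: x ≡ 70
Check: 70 mod 7 = 0 ✓, 70 mod 15 = 10 ✓

x ≡ 70 (mod 105)


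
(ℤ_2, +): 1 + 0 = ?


Operation: addition mod 2
1 + 0 = (a + b) mod 2 with a = 1, b = 0

1 + 0 = 1


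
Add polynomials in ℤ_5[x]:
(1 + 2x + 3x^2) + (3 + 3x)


Add coefficients mod 5:
x^0: 1 + 3 = 4 (mod 5)
x^1: 2 + 3 = 0 (mod 5)
x^2: 3 + 0 = 3 (mod 5)
Result: 4 + 3x^2

f + g = 4 + 3x^2


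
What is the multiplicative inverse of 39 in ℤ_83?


Use the extended Euclidean algorithm to write 1 = 39·s + 83·t; then s mod 83 is the inverse.
Euclidean algorithm:
  39 = 0·83 + 39
  83 = 2·39 + 5
  39 = 7·5 + 4
  5 = 1·4 + 1
  4 = 4·1 + 0
gcd(39,83) = 1
Back-substitution gives: 39·(-17) + 83·(8) = 1
So 39⁻¹ ≡ -17 ≡ 66 (mod 83)
Check: 39 × 66 = 2574 ≡ 1 (mod 83) ✓

39⁻¹ ≡ 66 (mod 83)


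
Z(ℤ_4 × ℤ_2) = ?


Z(G) = {g ∈ G | gx = xg for all x ∈ G}
Direct product of abelian groups is abelian, so Z(G) = G

Z(ℤ_4 × ℤ_2) = ℤ_4 × ℤ_2


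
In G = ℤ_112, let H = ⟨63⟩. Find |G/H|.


|⟨63⟩| = n / gcd(63, 112) = 112 / 7 = 16
H is normal (ℤ_112 is abelian).
|G/H| = |G| / |H| = 112 / 16 = 7

|G/H| = 7


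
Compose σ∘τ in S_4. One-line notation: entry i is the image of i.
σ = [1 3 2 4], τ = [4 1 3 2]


σ∘τ: apply τ first, then σ
1 →τ 4 →σ 4
2 →τ 1 →σ 1
3 →τ 3 →σ 2
4 →τ 2 →σ 3

σ∘τ = [4 1 2 3]


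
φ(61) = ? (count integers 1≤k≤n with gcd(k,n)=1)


Factor n: 61 = 61
φ(n) = n · ∏(1 - 1/p) over distinct primes p | n
φ(61) = 61 · (1 - 1/61) = 60

φ(61) = 60


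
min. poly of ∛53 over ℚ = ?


∛53 satisfies x³ - 53 = 0, irreducible over ℚ (no rational root; 53 is not a perfect cube)

Minimal polynomial: x³ - 53


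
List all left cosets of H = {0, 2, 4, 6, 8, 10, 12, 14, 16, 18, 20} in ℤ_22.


H = {0, 2, 4, 6, 8, 10, 12, 14, 16, 18, 20}, |H| = 11
Number of cosets = |G|/|H| = 22/11 = 2
0 + H = {0, 2, 4, 6, 8, 10, 12, 14, 16, 18, 20}
1 + H = {1, 3, 5, 7, 9, 11, 13, 15, 17, 19, 21}

Cosets: 0+H={0,2,4,6,8,10,12,14,16,18,20}; 1+H={1,3,5,7,9,11,13,15,17,19,21}


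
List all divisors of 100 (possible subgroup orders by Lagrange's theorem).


Lagrange's theorem: |H| divides |G|
|G| = 100
Divisors of 100: 1, 2, 4, 5, 10, 20, 25, 50, 100

Possible subgroup orders: {1, 2, 4, 5, 10, 20, 25, 50, 100}


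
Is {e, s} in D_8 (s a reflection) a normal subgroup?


H = {e, s} in D_8 (s a reflection)
r·s·r⁻¹ = sr⁻² ≠ s for n ≥ 3, so {e, s} is not closed under conjugation

No, not a normal subgroup


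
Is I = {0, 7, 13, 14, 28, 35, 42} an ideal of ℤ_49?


Check ideal conditions for I = {0, 7, 13, 14, 28, 35, 42} in ℤ_49:
(1) I is an additive subgroup? No
(2) For r ∈ ℤ_49 and a ∈ I: r·a ∈ I? No  [counterexample: r=2, a=13, r·a mod 49 = 26 ∉ I]

No, I is not an ideal of ℤ_49


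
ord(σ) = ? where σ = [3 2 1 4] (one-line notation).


Cycle decomposition: (1 3)
Cycle lengths: 2
Order = lcm(2) = 2

ord(σ) = 2


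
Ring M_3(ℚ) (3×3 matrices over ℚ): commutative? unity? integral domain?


Matrix multiplication is non-commutative for n ≥ 2; the identity matrix I is the unity; singular matrices give zero divisors, so not an integral domain
Commutative: No
Integral domain: No
Has unity: Yes

M_3(ℚ) (3×3 matrices over ℚ): Commutative=No, Unity=Yes


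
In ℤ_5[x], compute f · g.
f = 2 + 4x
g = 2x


Expand and collect like terms; reduce coefficients mod 5:
x^0: 2·0 = 0 ≡ 0 (mod 5)
x^1: 2·2 + 4·0 = 4 ≡ 4 (mod 5)
x^2: 4·2 = 8 ≡ 3 (mod 5)
Result: 4x + 3x^2

f · g = 4x + 3x^2


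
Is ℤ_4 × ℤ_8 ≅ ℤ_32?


Comparing ℤ_4 × ℤ_8 and ℤ_32:
gcd(4,8) = 4 ≠ 1. Max element order in ℤ_4×ℤ_8 is lcm(4,8) = 8 < 32, so it has no element of order 32

No, ℤ_4 × ℤ_8 ≇ ℤ_32


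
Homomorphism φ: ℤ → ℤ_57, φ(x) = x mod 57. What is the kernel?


Kernel = preimage of identity
ker(φ) = {x ∈ ℤ : x ≡ 0 (mod 57)} = 57ℤ = {0, ±57, ±114, ...}

ker(φ) = 57ℤ


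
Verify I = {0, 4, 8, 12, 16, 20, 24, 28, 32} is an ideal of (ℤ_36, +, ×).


Check ideal conditions for I = {0, 4, 8, 12, 16, 20, 24, 28, 32} in ℤ_36:
(1) I is an additive subgroup? Yes
(2) For r ∈ ℤ_36 and a ∈ I: r·a ∈ I? Yes

Yes, I is an ideal of ℤ_36


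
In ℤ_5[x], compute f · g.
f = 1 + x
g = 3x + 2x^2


Expand and collect like terms; reduce coefficients mod 5:
x^0: 1·0 = 0 ≡ 0 (mod 5)
x^1: 1·3 + 1·0 = 3 ≡ 3 (mod 5)
x^2: 1·2 + 1·3 = 5 ≡ 0 (mod 5)
x^3: 1·2 = 2 ≡ 2 (mod 5)
Result: 3x + 2x^3

f · g = 3x + 2x^3


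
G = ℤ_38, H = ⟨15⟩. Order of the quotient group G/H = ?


|⟨15⟩| = n / gcd(15, 38) = 38 / 1 = 38
H is normal (ℤ_38 is abelian).
|G/H| = |G| / |H| = 38 / 38 = 1

|G/H| = 1


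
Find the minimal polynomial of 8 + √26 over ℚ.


Let α = 8 + √26. Then α - 8 = √26, so (α - 8)² = 26, giving α² - 16α + 38 = 0. Degree 2 and α ∉ ℚ, so this is the minimal polynomial.

Minimal polynomial: x² - 16x + 38


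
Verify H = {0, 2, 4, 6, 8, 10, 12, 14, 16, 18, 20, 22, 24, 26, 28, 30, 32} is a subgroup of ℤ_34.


Subgroup test for H = {0, 2, 4, 6, 8, 10, 12, 14, 16, 18, 20, 22, 24, 26, 28, 30, 32} in (ℤ_34, +):
(1) 0 ∈ H? Yes
(2) Closure: for all a,b ∈ H, (a+b) mod 34 ∈ H? Yes
(3) Inverses: for all a ∈ H, -a mod 34 ∈ H? Yes

Yes, H is a subgroup of ℤ_34


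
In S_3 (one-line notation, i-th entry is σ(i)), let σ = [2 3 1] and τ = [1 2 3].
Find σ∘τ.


σ∘τ: apply τ first, then σ
1 →τ 1 →σ 2
2 →τ 2 →σ 3
3 →τ 3 →σ 1

σ∘τ = [2 3 1]


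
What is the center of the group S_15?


Z(G) = {g ∈ G | gx = xg for all x ∈ G}
S_n is non-abelian for n ≥ 3; Z(S_15) is trivial

Z(S_15) = {e}


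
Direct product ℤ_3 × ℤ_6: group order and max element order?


|ℤ_3 × ℤ_6| = 3 × 6 = 18
Max element order = lcm(3,6) = 6
Cyclic? No (gcd=3)

|ℤ_3×ℤ_6| = 18, max element order = 6


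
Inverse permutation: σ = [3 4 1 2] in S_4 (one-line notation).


To find σ⁻¹, swap domain and range:
σ(1) = 3 → σ⁻¹(3) = 1
σ(2) = 4 → σ⁻¹(4) = 2
σ(3) = 1 → σ⁻¹(1) = 3
σ(4) = 2 → σ⁻¹(2) = 4

σ⁻¹ = [3 4 1 2]


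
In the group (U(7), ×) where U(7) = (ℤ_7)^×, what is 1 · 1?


Operation: multiplication mod 7
1 · 1 = (a × b) mod 7 with a = 1, b = 1

1 · 1 = 1


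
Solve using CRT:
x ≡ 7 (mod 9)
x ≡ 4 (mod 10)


m₁ = 9, m₂ = 10, gcd = 1, so CRT applies. M = m₁·m₂ = 90
Let M₁ = M/m₁ = 10, M₂ = M/m₂ = 9
Find y₁ ≡ M₁⁻¹ (mod m₁): 10⁻¹ ≡ 1 (mod 9)
Find y₂ ≡ M₂⁻¹ (mod m₂): 9⁻¹ ≡ 9 (mod 10)
x = a₁·M₁·y₁ + a₂·M₂·y₂ = 7·10·1 + 4·9·9 = 394
Reduce mod 90: x ≡ 34
Check: 34 mod 9 = 7 ✓, 34 mod 10 = 4 ✓

x ≡ 34 (mod 90)


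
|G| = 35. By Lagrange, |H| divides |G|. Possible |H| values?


Lagrange's theorem: |H| divides |G|
|G| = 35
Divisors of 35: 1, 5, 7, 35

Possible subgroup orders: {1, 5, 7, 35}


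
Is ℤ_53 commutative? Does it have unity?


ℤ_53 is a commutative ring with unity 1; 53 is prime, so ℤ_53 is a field (hence an integral domain)
Commutative: Yes
Integral domain: Yes
Has unity: Yes

ℤ_53: Commutative=Yes, Unity=Yes


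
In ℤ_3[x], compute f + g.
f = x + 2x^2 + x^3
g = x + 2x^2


Add coefficients mod 3:
x^0: 0 + 0 = 0 (mod 3)
x^1: 1 + 1 = 2 (mod 3)
x^2: 2 + 2 = 1 (mod 3)
x^3: 1 + 0 = 1 (mod 3)
Result: 2x + x^2 + x^3

f + g = 2x + x^2 + x^3


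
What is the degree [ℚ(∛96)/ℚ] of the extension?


∛96 has minimal polynomial x³ - 96 (irreducible over ℚ since 96 is not a perfect cube)

[ℚ(∛96)/ℚ] = 3


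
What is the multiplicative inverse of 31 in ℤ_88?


Use the extended Euclidean algorithm to write 1 = 31·s + 88·t; then s mod 88 is the inverse.
Euclidean algorithm:
  31 = 0·88 + 31
  88 = 2·31 + 26
  31 = 1·26 + 5
  26 = 5·5 + 1
  5 = 5·1 + 0
gcd(31,88) = 1
Back-substitution gives: 31·(-17) + 88·(6) = 1
So 31⁻¹ ≡ -17 ≡ 71 (mod 88)
Check: 31 × 71 = 2201 ≡ 1 (mod 88) ✓

31⁻¹ ≡ 71 (mod 88)


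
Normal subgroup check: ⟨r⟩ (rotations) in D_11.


H = ⟨r⟩ (rotations) in D_11
The rotation subgroup ⟨r⟩ has index 2 in D_11, so it is normal

Yes, normal subgroup


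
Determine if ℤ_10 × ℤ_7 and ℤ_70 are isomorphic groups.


Comparing ℤ_10 × ℤ_7 and ℤ_70:
gcd(10,7) = 1, so ℤ_10 × ℤ_7 ≅ ℤ_70 (CRT)

Yes, ℤ_10 × ℤ_7 ≅ ℤ_70


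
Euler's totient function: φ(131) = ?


Factor n: 131 = 131
φ(n) = n · ∏(1 - 1/p) over distinct primes p | n
φ(131) = 131 · (1 - 1/131) = 130

φ(131) = 130


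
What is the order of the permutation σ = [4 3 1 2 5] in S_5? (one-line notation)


Cycle decomposition: (1 4 2 3)
Cycle lengths: 4
Order = lcm(4) = 4

ord(σ) = 4


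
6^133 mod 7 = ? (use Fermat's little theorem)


Fermat's little theorem: if p is prime and gcd(a,p)=1, then a^(p-1) ≡ 1 (mod p)
p = 7 is prime, gcd(6,7) = 1
Reduce exponent: 133 mod 6 = 1
So 6^133 ≡ 6^1 (mod 7)
6^1 mod 7 = 6

6^133 ≡ 6 (mod 7)
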